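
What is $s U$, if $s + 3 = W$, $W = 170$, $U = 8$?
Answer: $1336$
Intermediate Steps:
$s = 167$ ($s = -3 + 170 = 167$)
$s U = 167 \cdot 8 = 1336$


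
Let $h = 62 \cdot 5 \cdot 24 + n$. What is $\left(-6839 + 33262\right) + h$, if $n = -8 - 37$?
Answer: $33818$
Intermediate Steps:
$n = -45$ ($n = -8 - 37 = -45$)
$h = 7395$ ($h = 62 \cdot 5 \cdot 24 - 45 = 62 \cdot 120 - 45 = 7440 - 45 = 7395$)
$\left(-6839 + 33262\right) + h = \left(-6839 + 33262\right) + 7395 = 26423 + 7395 = 33818$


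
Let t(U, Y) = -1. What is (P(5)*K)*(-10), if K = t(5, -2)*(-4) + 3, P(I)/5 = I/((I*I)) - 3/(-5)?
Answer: -280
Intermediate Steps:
P(I) = 3 + 5/I (P(I) = 5*(I/((I*I)) - 3/(-5)) = 5*(I/(I²) - 3*(-⅕)) = 5*(I/I² + ⅗) = 5*(1/I + ⅗) = 5*(⅗ + 1/I) = 3 + 5/I)
K = 7 (K = -1*(-4) + 3 = 4 + 3 = 7)
(P(5)*K)*(-10) = ((3 + 5/5)*7)*(-10) = ((3 + 5*(⅕))*7)*(-10) = ((3 + 1)*7)*(-10) = (4*7)*(-10) = 28*(-10) = -280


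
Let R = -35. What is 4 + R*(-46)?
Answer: 1614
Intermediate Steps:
4 + R*(-46) = 4 - 35*(-46) = 4 + 1610 = 1614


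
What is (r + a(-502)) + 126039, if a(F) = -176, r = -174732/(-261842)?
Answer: 16478197189/130921 ≈ 1.2586e+5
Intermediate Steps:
r = 87366/130921 (r = -174732*(-1/261842) = 87366/130921 ≈ 0.66732)
(r + a(-502)) + 126039 = (87366/130921 - 176) + 126039 = -22954730/130921 + 126039 = 16478197189/130921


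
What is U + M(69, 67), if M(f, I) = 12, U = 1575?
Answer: 1587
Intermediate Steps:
U + M(69, 67) = 1575 + 12 = 1587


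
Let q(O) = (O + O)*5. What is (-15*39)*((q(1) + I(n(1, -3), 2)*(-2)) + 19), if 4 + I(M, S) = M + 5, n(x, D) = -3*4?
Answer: -29835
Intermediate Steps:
q(O) = 10*O (q(O) = (2*O)*5 = 10*O)
n(x, D) = -12
I(M, S) = 1 + M (I(M, S) = -4 + (M + 5) = -4 + (5 + M) = 1 + M)
(-15*39)*((q(1) + I(n(1, -3), 2)*(-2)) + 19) = (-15*39)*((10*1 + (1 - 12)*(-2)) + 19) = -585*((10 - 11*(-2)) + 19) = -585*((10 + 22) + 19) = -585*(32 + 19) = -585*51 = -29835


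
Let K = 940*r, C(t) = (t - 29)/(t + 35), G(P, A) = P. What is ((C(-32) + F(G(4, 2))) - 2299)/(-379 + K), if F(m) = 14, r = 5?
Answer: -6916/12963 ≈ -0.53352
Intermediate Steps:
C(t) = (-29 + t)/(35 + t)
K = 4700 (K = 940*5 = 4700)
((C(-32) + F(G(4, 2))) - 2299)/(-379 + K) = (((-29 - 32)/(35 - 32) + 14) - 2299)/(-379 + 4700) = ((-61/3 + 14) - 2299)/4321 = (((⅓)*(-61) + 14) - 2299)*(1/4321) = ((-61/3 + 14) - 2299)*(1/4321) = (-19/3 - 2299)*(1/4321) = -6916/3*1/4321 = -6916/12963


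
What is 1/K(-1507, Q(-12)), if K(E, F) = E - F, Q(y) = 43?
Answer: -1/1550 ≈ -0.00064516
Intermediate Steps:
1/K(-1507, Q(-12)) = 1/(-1507 - 1*43) = 1/(-1507 - 43) = 1/(-1550) = -1/1550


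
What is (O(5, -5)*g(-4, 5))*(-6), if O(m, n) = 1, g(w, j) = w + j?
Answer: -6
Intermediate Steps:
g(w, j) = j + w
(O(5, -5)*g(-4, 5))*(-6) = (1*(5 - 4))*(-6) = (1*1)*(-6) = 1*(-6) = -6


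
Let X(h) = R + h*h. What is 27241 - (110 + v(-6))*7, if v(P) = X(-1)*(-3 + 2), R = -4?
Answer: 26450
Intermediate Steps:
X(h) = -4 + h² (X(h) = -4 + h*h = -4 + h²)
v(P) = 3 (v(P) = (-4 + (-1)²)*(-3 + 2) = (-4 + 1)*(-1) = -3*(-1) = 3)
27241 - (110 + v(-6))*7 = 27241 - (110 + 3)*7 = 27241 - 113*7 = 27241 - 1*791 = 27241 - 791 = 26450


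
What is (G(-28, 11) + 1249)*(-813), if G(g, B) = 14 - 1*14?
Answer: -1015437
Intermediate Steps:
G(g, B) = 0 (G(g, B) = 14 - 14 = 0)
(G(-28, 11) + 1249)*(-813) = (0 + 1249)*(-813) = 1249*(-813) = -1015437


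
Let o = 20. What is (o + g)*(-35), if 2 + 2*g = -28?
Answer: -175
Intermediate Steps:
g = -15 (g = -1 + (½)*(-28) = -1 - 14 = -15)
(o + g)*(-35) = (20 - 15)*(-35) = 5*(-35) = -175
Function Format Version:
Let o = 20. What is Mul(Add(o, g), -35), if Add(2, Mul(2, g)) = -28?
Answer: -175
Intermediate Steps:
g = -15 (g = Add(-1, Mul(Rational(1, 2), -28)) = Add(-1, -14) = -15)
Mul(Add(o, g), -35) = Mul(Add(20, -15), -35) = Mul(5, -35) = -175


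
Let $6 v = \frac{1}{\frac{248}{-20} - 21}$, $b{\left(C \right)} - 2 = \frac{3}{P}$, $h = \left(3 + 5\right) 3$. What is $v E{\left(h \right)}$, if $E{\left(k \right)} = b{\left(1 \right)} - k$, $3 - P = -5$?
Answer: $\frac{865}{8016} \approx 0.10791$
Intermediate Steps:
$P = 8$ ($P = 3 - -5 = 3 + 5 = 8$)
$h = 24$ ($h = 8 \cdot 3 = 24$)
$b{\left(C \right)} = \frac{19}{8}$ ($b{\left(C \right)} = 2 + \frac{3}{8} = \frac{19}{8}$)
$E{\left(k \right)} = \frac{19}{8} - k$
$v = - \frac{5}{1002}$ ($v = \frac{1}{6 \left(\frac{248}{-20} - 21\right)} = \frac{1}{6 \left(248 \left(- \frac{1}{20}\right) - 21\right)} = \frac{1}{6 \left(- \frac{62}{5} - 21\right)} = \frac{1}{6 \left(- \frac{167}{5}\right)} = \frac{1}{6} \left(- \frac{5}{167}\right) = - \frac{5}{1002} \approx -0.00499$)
$v E{\left(h \right)} = - \frac{5 \left(\frac{19}{8} - 24\right)}{1002} = \left(- \frac{5}{1002}\right) \left(- \frac{173}{8}\right) = \frac{865}{8016}$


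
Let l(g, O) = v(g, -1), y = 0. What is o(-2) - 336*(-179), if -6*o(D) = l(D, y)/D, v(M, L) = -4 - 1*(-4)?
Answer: 60144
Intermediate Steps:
v(M, L) = 0 (v(M, L) = -4 + 4 = 0)
l(g, O) = 0
o(D) = 0 (o(D) = -0/D = -⅙*0 = 0)
o(-2) - 336*(-179) = 0 - 336*(-179) = 0 + 60144 = 60144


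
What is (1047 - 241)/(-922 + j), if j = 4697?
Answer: 806/3775 ≈ 0.21351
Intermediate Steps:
(1047 - 241)/(-922 + j) = (1047 - 241)/(-922 + 4697) = 806/3775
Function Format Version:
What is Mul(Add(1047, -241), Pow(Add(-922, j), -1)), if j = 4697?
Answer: Rational(806, 3775) ≈ 0.21351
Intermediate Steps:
Mul(Add(1047, -241), Pow(Add(-922, j), -1)) = Mul(Add(1047, -241), Pow(Add(-922, 4697), -1)) = Mul(806, Pow(3775, -1)) = Mul(806, Rational(1, 3775)) = Rational(806, 3775)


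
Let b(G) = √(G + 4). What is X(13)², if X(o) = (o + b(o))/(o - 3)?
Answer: (13 + √17)²/100 ≈ 2.9320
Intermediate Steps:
b(G) = √(4 + G)
X(o) = (o + √(4 + o))/(-3 + o) (X(o) = (o + √(4 + o))/(o - 3) = (o + √(4 + o))/(-3 + o))
X(13)² = ((13 + √(4 + 13))/(-3 + 13))² = ((13 + √17)/10)² = (13/10 + √17/10)²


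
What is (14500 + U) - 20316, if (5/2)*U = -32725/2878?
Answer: -8375769/1439 ≈ -5820.5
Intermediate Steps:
U = -6545/1439 (U = 2*(-32725/2878)/5 = 2*(-32725*1/2878)/5 = (⅖)*(-32725/2878) = -6545/1439 ≈ -4.5483)
(14500 + U) - 20316 = (14500 - 6545/1439) - 20316 = 20858955/1439 - 20316 = -8375769/1439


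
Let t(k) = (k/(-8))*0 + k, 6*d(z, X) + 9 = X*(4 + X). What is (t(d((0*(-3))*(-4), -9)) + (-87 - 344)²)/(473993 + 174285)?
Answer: 185767/648278 ≈ 0.28655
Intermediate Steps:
d(z, X) = -3/2 + X*(4 + X)/6 (d(z, X) = -3/2 + (X*(4 + X))/6 = -3/2 + X*(4 + X)/6)
t(k) = k (t(k) = (k*(-⅛))*0 + k = -k/8*0 + k = 0 + k = k)
(t(d((0*(-3))*(-4), -9)) + (-87 - 344)²)/(473993 + 174285) = ((-3/2 + (⅙)*(-9)² + (⅔)*(-9)) + (-87 - 344)²)/(473993 + 174285) = ((-3/2 + (⅙)*81 - 6) + (-431)²)/648278 = ((-3/2 + 27/2 - 6) + 185761)*(1/648278) = (6 + 185761)*(1/648278) = 185767*(1/648278) = 185767/648278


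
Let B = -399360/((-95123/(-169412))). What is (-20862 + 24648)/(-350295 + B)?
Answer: -120045226/33659162535 ≈ -0.0035665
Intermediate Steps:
B = -67656376320/95123 (B = -399360/((-95123*(-1/169412))) = -399360/95123/169412 = -399360*169412/95123 = -67656376320/95123 ≈ -7.1125e+5)
(-20862 + 24648)/(-350295 + B) = (-20862 + 24648)/(-350295 - 67656376320/95123) = 3786/(-100977487605/95123) = 3786*(-95123/100977487605) = -120045226/33659162535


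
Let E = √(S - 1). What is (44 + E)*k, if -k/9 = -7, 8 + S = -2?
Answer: 2772 + 63*I*√11 ≈ 2772.0 + 208.95*I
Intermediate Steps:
S = -10 (S = -8 - 2 = -10)
k = 63 (k = -9*(-7) = 63)
E = I*√11 (E = √(-10 - 1) = √(-11) = I*√11 ≈ 3.3166*I)
(44 + E)*k = (44 + I*√11)*63 = 2772 + 63*I*√11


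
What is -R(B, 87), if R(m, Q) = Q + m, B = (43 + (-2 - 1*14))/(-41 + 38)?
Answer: -78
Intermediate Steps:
B = -9 (B = (43 + (-2 - 14))/(-3) = (43 - 16)*(-⅓) = 27*(-⅓) = -9)
-R(B, 87) = -(87 - 9) = -1*78 = -78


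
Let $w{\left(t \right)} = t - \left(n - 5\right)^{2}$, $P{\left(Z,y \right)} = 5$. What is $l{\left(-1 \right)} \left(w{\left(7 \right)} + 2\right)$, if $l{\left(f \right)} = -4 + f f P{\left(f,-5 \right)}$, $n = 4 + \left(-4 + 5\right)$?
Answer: $9$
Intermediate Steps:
$n = 5$ ($n = 4 + 1 = 5$)
$l{\left(f \right)} = -4 + 5 f^{2}$ ($l{\left(f \right)} = -4 + f f 5 = -4 + f^{2} \cdot 5 = -4 + 5 f^{2}$)
$w{\left(t \right)} = t$ ($w{\left(t \right)} = t - \left(5 - 5\right)^{2} = t - 0^{2} = t - 0 = t + 0 = t$)
$l{\left(-1 \right)} \left(w{\left(7 \right)} + 2\right) = \left(-4 + 5 \left(-1\right)^{2}\right) \left(7 + 2\right) = \left(-4 + 5 \cdot 1\right) 9 = \left(-4 + 5\right) 9 = 1 \cdot 9 = 9$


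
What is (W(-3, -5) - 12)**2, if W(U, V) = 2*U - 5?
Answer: 529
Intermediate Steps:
W(U, V) = -5 + 2*U
(W(-3, -5) - 12)**2 = ((-5 + 2*(-3)) - 12)**2 = ((-5 - 6) - 12)**2 = (-11 - 12)**2 = (-23)**2 = 529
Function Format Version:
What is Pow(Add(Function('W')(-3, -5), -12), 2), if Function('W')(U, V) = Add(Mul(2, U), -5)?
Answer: 529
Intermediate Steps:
Function('W')(U, V) = Add(-5, Mul(2, U))
Pow(Add(Function('W')(-3, -5), -12), 2) = Pow(Add(Add(-5, Mul(2, -3)), -12), 2) = Pow(Add(Add(-5, -6), -12), 2) = Pow(Add(-11, -12), 2) = Pow(-23, 2) = 529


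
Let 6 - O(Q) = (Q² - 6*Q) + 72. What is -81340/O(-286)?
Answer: 40670/41789 ≈ 0.97322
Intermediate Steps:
O(Q) = -66 - Q² + 6*Q (O(Q) = 6 - ((Q² - 6*Q) + 72) = 6 - (72 + Q² - 6*Q) = 6 + (-72 - Q² + 6*Q) = -66 - Q² + 6*Q)
-81340/O(-286) = -81340/(-66 - 1*(-286)² + 6*(-286)) = -81340/(-66 - 1*81796 - 1716) = -81340/(-66 - 81796 - 1716) = -81340/(-83578) = -81340*(-1/83578) = 40670/41789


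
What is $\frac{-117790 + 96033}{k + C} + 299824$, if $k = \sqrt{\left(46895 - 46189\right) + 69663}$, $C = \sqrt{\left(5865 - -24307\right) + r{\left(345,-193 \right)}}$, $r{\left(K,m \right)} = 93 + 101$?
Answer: $\frac{-21757 + 299824 \sqrt{70369} + 899472 \sqrt{3374}}{\sqrt{70369} + 3 \sqrt{3374}} \approx 2.9977 \cdot 10^{5}$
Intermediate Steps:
$r{\left(K,m \right)} = 194$
$C = 3 \sqrt{3374}$ ($C = \sqrt{\left(5865 - -24307\right) + 194} = \sqrt{\left(5865 + 24307\right) + 194} = \sqrt{30172 + 194} = \sqrt{30366} = 3 \sqrt{3374} \approx 174.26$)
$k = \sqrt{70369}$ ($k = \sqrt{706 + 69663} = \sqrt{70369} \approx 265.27$)
$\frac{-117790 + 96033}{k + C} + 299824 = \frac{-117790 + 96033}{\sqrt{70369} + 3 \sqrt{3374}} + 299824 = - \frac{21757}{\sqrt{70369} + 3 \sqrt{3374}} + 299824 = 299824 - \frac{21757}{\sqrt{70369} + 3 \sqrt{3374}}$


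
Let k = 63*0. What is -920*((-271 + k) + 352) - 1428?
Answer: -75948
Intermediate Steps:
k = 0
-920*((-271 + k) + 352) - 1428 = -920*((-271 + 0) + 352) - 1428 = -920*(-271 + 352) - 1428 = -920*81 - 1428 = -74520 - 1428 = -75948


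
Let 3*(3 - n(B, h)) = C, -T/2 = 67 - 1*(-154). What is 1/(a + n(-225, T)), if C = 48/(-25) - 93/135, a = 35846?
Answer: 675/24198662 ≈ 2.7894e-5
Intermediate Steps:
C = -587/225 (C = 48*(-1/25) - 93*1/135 = -48/25 - 31/45 = -587/225 ≈ -2.6089)
T = -442 (T = -2*(67 - 1*(-154)) = -2*(67 + 154) = -2*221 = -442)
n(B, h) = 2612/675 (n(B, h) = 3 - ⅓*(-587/225) = 3 + 587/675 = 2612/675)
1/(a + n(-225, T)) = 1/(35846 + 2612/675) = 1/(24198662/675) = 675/24198662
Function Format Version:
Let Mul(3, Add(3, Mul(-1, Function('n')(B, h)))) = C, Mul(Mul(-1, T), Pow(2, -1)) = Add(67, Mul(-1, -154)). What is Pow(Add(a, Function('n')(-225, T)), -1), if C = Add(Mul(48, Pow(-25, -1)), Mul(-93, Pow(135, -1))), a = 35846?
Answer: Rational(675, 24198662) ≈ 2.7894e-5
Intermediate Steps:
C = Rational(-587, 225) (C = Add(Mul(48, Rational(-1, 25)), Mul(-93, Rational(1, 135))) = Add(Rational(-48, 25), Rational(-31, 45)) = Rational(-587, 225) ≈ -2.6089)
T = -442 (T = Mul(-2, Add(67, Mul(-1, -154))) = Mul(-2, Add(67, 154)) = Mul(-2, 221) = -442)
Function('n')(B, h) = Rational(2612, 675) (Function('n')(B, h) = Add(3, Mul(Rational(-1, 3), Rational(-587, 225))) = Add(3, Rational(587, 675)) = Rational(2612, 675))
Pow(Add(a, Function('n')(-225, T)), -1) = Pow(Add(35846, Rational(2612, 675)), -1) = Pow(Rational(24198662, 675), -1) = Rational(675, 24198662)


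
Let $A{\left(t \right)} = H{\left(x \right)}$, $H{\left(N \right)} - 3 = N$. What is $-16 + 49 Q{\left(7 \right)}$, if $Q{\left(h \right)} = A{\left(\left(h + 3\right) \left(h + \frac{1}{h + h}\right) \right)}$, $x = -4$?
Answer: $-65$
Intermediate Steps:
$H{\left(N \right)} = 3 + N$
$A{\left(t \right)} = -1$ ($A{\left(t \right)} = 3 - 4 = -1$)
$Q{\left(h \right)} = -1$
$-16 + 49 Q{\left(7 \right)} = -16 + 49 \left(-1\right) = -16 - 49 = -65$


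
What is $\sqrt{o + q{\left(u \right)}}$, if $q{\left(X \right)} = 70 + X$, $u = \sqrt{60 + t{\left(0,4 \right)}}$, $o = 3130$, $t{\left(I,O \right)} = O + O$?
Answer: $\sqrt{3200 + 2 \sqrt{17}} \approx 56.641$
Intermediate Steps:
$t{\left(I,O \right)} = 2 O$
$u = 2 \sqrt{17}$ ($u = \sqrt{60 + 2 \cdot 4} = \sqrt{60 + 8} = \sqrt{68} = 2 \sqrt{17} \approx 8.2462$)
$\sqrt{o + q{\left(u \right)}} = \sqrt{3130 + \left(70 + 2 \sqrt{17}\right)} = \sqrt{3200 + 2 \sqrt{17}}$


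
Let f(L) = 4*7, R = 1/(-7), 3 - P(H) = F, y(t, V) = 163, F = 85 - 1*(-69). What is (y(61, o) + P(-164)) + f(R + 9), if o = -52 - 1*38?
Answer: 40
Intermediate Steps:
F = 154 (F = 85 + 69 = 154)
o = -90 (o = -52 - 38 = -90)
P(H) = -151 (P(H) = 3 - 1*154 = 3 - 154 = -151)
R = -1/7 ≈ -0.14286
f(L) = 28
(y(61, o) + P(-164)) + f(R + 9) = (163 - 151) + 28 = 12 + 28 = 40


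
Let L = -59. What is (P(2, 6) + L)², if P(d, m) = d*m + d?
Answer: 2025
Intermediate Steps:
P(d, m) = d + d*m
(P(2, 6) + L)² = (2*(1 + 6) - 59)² = (2*7 - 59)² = (14 - 59)² = (-45)² = 2025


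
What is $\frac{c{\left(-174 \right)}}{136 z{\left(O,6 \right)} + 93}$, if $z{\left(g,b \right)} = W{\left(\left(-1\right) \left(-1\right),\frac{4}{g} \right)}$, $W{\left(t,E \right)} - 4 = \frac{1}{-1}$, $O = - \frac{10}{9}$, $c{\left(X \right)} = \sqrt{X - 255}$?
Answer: $\frac{i \sqrt{429}}{501} \approx 0.041342 i$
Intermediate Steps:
$c{\left(X \right)} = \sqrt{-255 + X}$
$O = - \frac{10}{9}$ ($O = \left(-10\right) \frac{1}{9} = - \frac{10}{9} \approx -1.1111$)
$W{\left(t,E \right)} = 3$ ($W{\left(t,E \right)} = 4 + \frac{1}{-1} = 4 - 1 = 3$)
$z{\left(g,b \right)} = 3$
$\frac{c{\left(-174 \right)}}{136 z{\left(O,6 \right)} + 93} = \frac{\sqrt{-255 - 174}}{136 \cdot 3 + 93} = \frac{\sqrt{-429}}{408 + 93} = \frac{i \sqrt{429}}{501}$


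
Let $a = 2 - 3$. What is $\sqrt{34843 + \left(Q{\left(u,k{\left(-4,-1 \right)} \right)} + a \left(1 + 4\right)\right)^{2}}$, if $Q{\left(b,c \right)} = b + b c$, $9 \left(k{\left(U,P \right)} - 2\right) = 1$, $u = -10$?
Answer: $\frac{2 \sqrt{731977}}{9} \approx 190.12$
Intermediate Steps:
$k{\left(U,P \right)} = \frac{19}{9}$ ($k{\left(U,P \right)} = 2 + \frac{1}{9} \cdot 1 = 2 + \frac{1}{9} = \frac{19}{9}$)
$a = -1$ ($a = 2 - 3 = -1$)
$\sqrt{34843 + \left(Q{\left(u,k{\left(-4,-1 \right)} \right)} + a \left(1 + 4\right)\right)^{2}} = \sqrt{34843 + \left(- 10 \left(1 + \frac{19}{9}\right) - \left(1 + 4\right)\right)^{2}} = \sqrt{34843 + \left(\left(-10\right) \frac{28}{9} - 5\right)^{2}} = \sqrt{34843 + \left(- \frac{280}{9} - 5\right)^{2}} = \sqrt{34843 + \left(- \frac{325}{9}\right)^{2}} = \sqrt{34843 + \frac{105625}{81}} = \sqrt{\frac{2927908}{81}} = \frac{2 \sqrt{731977}}{9}$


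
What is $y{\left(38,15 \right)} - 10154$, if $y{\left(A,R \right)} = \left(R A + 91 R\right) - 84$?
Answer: $-8303$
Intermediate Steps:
$y{\left(A,R \right)} = -84 + 91 R + A R$ ($y{\left(A,R \right)} = \left(A R + 91 R\right) - 84 = \left(91 R + A R\right) - 84 = -84 + 91 R + A R$)
$y{\left(38,15 \right)} - 10154 = \left(-84 + 91 \cdot 15 + 38 \cdot 15\right) - 10154 = \left(-84 + 1365 + 570\right) - 10154 = 1851 - 10154 = -8303$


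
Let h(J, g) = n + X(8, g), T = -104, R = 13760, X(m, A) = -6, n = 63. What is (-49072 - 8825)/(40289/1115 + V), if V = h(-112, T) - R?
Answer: 64555155/15238556 ≈ 4.2363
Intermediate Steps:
h(J, g) = 57 (h(J, g) = 63 - 6 = 57)
V = -13703 (V = 57 - 1*13760 = 57 - 13760 = -13703)
(-49072 - 8825)/(40289/1115 + V) = (-49072 - 8825)/(40289/1115 - 13703) = -57897/(40289*(1/1115) - 13703) = -57897/(40289/1115 - 13703) = -57897/(-15238556/1115) = -57897*(-1115/15238556) = 64555155/15238556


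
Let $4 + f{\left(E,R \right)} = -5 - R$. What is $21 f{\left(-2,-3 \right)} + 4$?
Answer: $-122$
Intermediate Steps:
$f{\left(E,R \right)} = -9 - R$ ($f{\left(E,R \right)} = -4 - \left(5 + R\right) = -9 - R$)
$21 f{\left(-2,-3 \right)} + 4 = 21 \left(-9 - -3\right) + 4 = 21 \left(-9 + 3\right) + 4 = 21 \left(-6\right) + 4 = -126 + 4 = -122$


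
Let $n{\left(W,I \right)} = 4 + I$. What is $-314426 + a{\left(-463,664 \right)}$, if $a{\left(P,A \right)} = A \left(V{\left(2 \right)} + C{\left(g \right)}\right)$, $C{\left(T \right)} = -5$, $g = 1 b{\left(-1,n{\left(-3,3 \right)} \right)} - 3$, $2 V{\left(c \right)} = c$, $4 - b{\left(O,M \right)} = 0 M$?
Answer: $-317082$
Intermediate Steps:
$b{\left(O,M \right)} = 4$ ($b{\left(O,M \right)} = 4 - 0 M = 4 - 0 = 4 + 0 = 4$)
$V{\left(c \right)} = \frac{c}{2}$
$g = 1$ ($g = 1 \cdot 4 - 3 = 4 - 3 = 1$)
$a{\left(P,A \right)} = - 4 A$ ($a{\left(P,A \right)} = A \left(\frac{1}{2} \cdot 2 - 5\right) = A \left(1 - 5\right) = A \left(-4\right) = - 4 A$)
$-314426 + a{\left(-463,664 \right)} = -314426 - 2656 = -317082$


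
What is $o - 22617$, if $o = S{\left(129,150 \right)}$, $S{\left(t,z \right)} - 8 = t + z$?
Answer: $-22330$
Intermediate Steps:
$S{\left(t,z \right)} = 8 + t + z$ ($S{\left(t,z \right)} = 8 + \left(t + z\right) = 8 + t + z$)
$o = 287$ ($o = 8 + 129 + 150 = 287$)
$o - 22617 = 287 - 22617 = -22330$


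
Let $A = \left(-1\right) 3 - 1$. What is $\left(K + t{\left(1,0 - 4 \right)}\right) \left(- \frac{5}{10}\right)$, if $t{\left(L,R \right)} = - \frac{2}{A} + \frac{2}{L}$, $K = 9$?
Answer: $- \frac{23}{4} \approx -5.75$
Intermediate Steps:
$A = -4$ ($A = -3 - 1 = -4$)
$t{\left(L,R \right)} = \frac{1}{2} + \frac{2}{L}$ ($t{\left(L,R \right)} = - \frac{2}{-4} + \frac{2}{L} = \left(-2\right) \left(- \frac{1}{4}\right) + \frac{2}{L} = \frac{1}{2} + \frac{2}{L}$)
$\left(K + t{\left(1,0 - 4 \right)}\right) \left(- \frac{5}{10}\right) = \left(9 + \frac{4 + 1}{2 \cdot 1}\right) \left(- \frac{5}{10}\right) = \left(9 + \frac{1}{2} \cdot 1 \cdot 5\right) \left(\left(-5\right) \frac{1}{10}\right) = \left(9 + \frac{5}{2}\right) \left(- \frac{1}{2}\right) = \frac{23}{2} \left(- \frac{1}{2}\right) = - \frac{23}{4}$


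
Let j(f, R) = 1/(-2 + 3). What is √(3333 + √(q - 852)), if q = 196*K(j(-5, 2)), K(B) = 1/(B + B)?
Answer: √(3333 + I*√754) ≈ 57.733 + 0.2378*I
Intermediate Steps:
j(f, R) = 1 (j(f, R) = 1/1 = 1)
K(B) = 1/(2*B)
q = 98 (q = 196*((½)/1) = 196*((½)*1) = 196*(½) = 98)
√(3333 + √(q - 852)) = √(3333 + √(98 - 852)) = √(3333 + √(-754)) = √(3333 + I*√754)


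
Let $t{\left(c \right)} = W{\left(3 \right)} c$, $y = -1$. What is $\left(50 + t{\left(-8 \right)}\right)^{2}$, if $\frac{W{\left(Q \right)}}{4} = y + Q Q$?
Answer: $42436$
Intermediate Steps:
$W{\left(Q \right)} = -4 + 4 Q^{2}$ ($W{\left(Q \right)} = 4 \left(-1 + Q Q\right) = 4 \left(-1 + Q^{2}\right) = -4 + 4 Q^{2}$)
$t{\left(c \right)} = 32 c$ ($t{\left(c \right)} = \left(-4 + 4 \cdot 3^{2}\right) c = \left(-4 + 4 \cdot 9\right) c = \left(-4 + 36\right) c = 32 c$)
$\left(50 + t{\left(-8 \right)}\right)^{2} = \left(50 + 32 \left(-8\right)\right)^{2} = \left(50 - 256\right)^{2} = \left(-206\right)^{2} = 42436$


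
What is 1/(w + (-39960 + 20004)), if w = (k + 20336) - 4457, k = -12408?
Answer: -1/16485 ≈ -6.0661e-5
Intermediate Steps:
w = 3471 (w = (-12408 + 20336) - 4457 = 7928 - 4457 = 3471)
1/(w + (-39960 + 20004)) = 1/(3471 + (-39960 + 20004)) = 1/(3471 - 19956) = 1/(-16485) = -1/16485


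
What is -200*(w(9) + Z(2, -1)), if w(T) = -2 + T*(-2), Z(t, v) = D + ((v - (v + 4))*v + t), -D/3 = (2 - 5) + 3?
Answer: 2800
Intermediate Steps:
D = 0 (D = -3*((2 - 5) + 3) = -3*(-3 + 3) = -3*0 = 0)
Z(t, v) = t - 4*v (Z(t, v) = 0 + ((v - (v + 4))*v + t) = 0 + ((v - (4 + v))*v + t) = 0 + ((v + (-4 - v))*v + t) = 0 + (-4*v + t) = 0 + (t - 4*v) = t - 4*v)
w(T) = -2 - 2*T
-200*(w(9) + Z(2, -1)) = -200*((-2 - 2*9) + (2 - 4*(-1))) = -200*((-2 - 18) + (2 + 4)) = -200*(-20 + 6) = -200*(-14) = 2800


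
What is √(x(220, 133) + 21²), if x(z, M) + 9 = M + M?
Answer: √698 ≈ 26.420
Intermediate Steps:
x(z, M) = -9 + 2*M (x(z, M) = -9 + (M + M) = -9 + 2*M)
√(x(220, 133) + 21²) = √((-9 + 2*133) + 21²) = √((-9 + 266) + 441) = √(257 + 441) = √698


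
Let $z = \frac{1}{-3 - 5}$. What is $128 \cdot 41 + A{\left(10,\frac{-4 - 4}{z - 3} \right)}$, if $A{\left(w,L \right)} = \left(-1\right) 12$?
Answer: $5236$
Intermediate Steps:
$z = - \frac{1}{8}$ ($z = \frac{1}{-8} = - \frac{1}{8} \approx -0.125$)
$A{\left(w,L \right)} = -12$
$128 \cdot 41 + A{\left(10,\frac{-4 - 4}{z - 3} \right)} = 128 \cdot 41 - 12 = 5248 - 12 = 5236$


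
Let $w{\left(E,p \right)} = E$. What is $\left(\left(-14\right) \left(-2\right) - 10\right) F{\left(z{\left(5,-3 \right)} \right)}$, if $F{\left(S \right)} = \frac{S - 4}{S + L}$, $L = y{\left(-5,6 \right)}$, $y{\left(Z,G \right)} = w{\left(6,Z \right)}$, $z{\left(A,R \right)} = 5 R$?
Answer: $38$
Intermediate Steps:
$y{\left(Z,G \right)} = 6$
$L = 6$
$F{\left(S \right)} = \frac{-4 + S}{6 + S}$ ($F{\left(S \right)} = \frac{S - 4}{S + 6} = \frac{-4 + S}{6 + S}$)
$\left(\left(-14\right) \left(-2\right) - 10\right) F{\left(z{\left(5,-3 \right)} \right)} = \left(\left(-14\right) \left(-2\right) - 10\right) \frac{-4 + 5 \left(-3\right)}{6 + 5 \left(-3\right)} = \left(28 - 10\right) \frac{-4 - 15}{6 - 15} = 18 \frac{1}{-9} \left(-19\right) = 18 \left(\left(- \frac{1}{9}\right) \left(-19\right)\right) = 18 \cdot \frac{19}{9} = 38$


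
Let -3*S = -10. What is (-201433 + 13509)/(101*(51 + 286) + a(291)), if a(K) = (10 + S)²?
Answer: -1691316/307933 ≈ -5.4925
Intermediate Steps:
S = 10/3 (S = -⅓*(-10) = 10/3 ≈ 3.3333)
a(K) = 1600/9 (a(K) = (10 + 10/3)² = (40/3)² = 1600/9)
(-201433 + 13509)/(101*(51 + 286) + a(291)) = (-201433 + 13509)/(101*(51 + 286) + 1600/9) = -187924/(101*337 + 1600/9) = -187924/(34037 + 1600/9) = -187924/307933/9 = -187924*9/307933 = -1691316/307933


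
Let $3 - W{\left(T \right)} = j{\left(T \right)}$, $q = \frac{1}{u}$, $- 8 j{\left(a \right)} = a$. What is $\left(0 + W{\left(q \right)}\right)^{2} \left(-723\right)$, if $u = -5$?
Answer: $- \frac{10238403}{1600} \approx -6399.0$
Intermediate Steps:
$j{\left(a \right)} = - \frac{a}{8}$
$q = - \frac{1}{5}$ ($q = \frac{1}{-5} = - \frac{1}{5} \approx -0.2$)
$W{\left(T \right)} = 3 + \frac{T}{8}$ ($W{\left(T \right)} = 3 - - \frac{T}{8} = 3 + \frac{T}{8}$)
$\left(0 + W{\left(q \right)}\right)^{2} \left(-723\right) = \left(0 + \left(3 + \frac{1}{8} \left(- \frac{1}{5}\right)\right)\right)^{2} \left(-723\right) = \left(0 + \left(3 - \frac{1}{40}\right)\right)^{2} \left(-723\right) = \left(0 + \frac{119}{40}\right)^{2} \left(-723\right) = \left(\frac{119}{40}\right)^{2} \left(-723\right) = \frac{14161}{1600} \left(-723\right) = - \frac{10238403}{1600}$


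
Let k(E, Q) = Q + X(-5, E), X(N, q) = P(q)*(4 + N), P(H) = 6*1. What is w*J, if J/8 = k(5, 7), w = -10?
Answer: -80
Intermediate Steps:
P(H) = 6
X(N, q) = 24 + 6*N (X(N, q) = 6*(4 + N) = 24 + 6*N)
k(E, Q) = -6 + Q (k(E, Q) = Q + (24 + 6*(-5)) = Q + (24 - 30) = Q - 6 = -6 + Q)
J = 8 (J = 8*(-6 + 7) = 8*1 = 8)
w*J = -10*8 = -80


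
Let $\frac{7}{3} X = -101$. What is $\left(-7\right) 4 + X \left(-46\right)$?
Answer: $\frac{13742}{7} \approx 1963.1$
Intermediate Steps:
$X = - \frac{303}{7}$ ($X = \frac{3}{7} \left(-101\right) = - \frac{303}{7} \approx -43.286$)
$\left(-7\right) 4 + X \left(-46\right) = \left(-7\right) 4 - - \frac{13938}{7} = -28 + \frac{13938}{7} = \frac{13742}{7}$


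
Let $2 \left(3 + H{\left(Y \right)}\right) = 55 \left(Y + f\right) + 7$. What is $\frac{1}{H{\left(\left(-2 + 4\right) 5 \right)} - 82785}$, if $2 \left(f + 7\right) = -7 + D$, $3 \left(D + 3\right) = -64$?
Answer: $- \frac{6}{498797} \approx -1.2029 \cdot 10^{-5}$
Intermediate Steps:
$D = - \frac{73}{3}$ ($D = -3 + \frac{1}{3} \left(-64\right) = -3 - \frac{64}{3} = - \frac{73}{3} \approx -24.333$)
$f = - \frac{68}{3}$ ($f = -7 + \frac{-7 - \frac{73}{3}}{2} = -7 + \frac{1}{2} \left(- \frac{94}{3}\right) = -7 - \frac{47}{3} = - \frac{68}{3} \approx -22.667$)
$H{\left(Y \right)} = - \frac{3737}{6} + \frac{55 Y}{2}$ ($H{\left(Y \right)} = -3 + \frac{55 \left(Y - \frac{68}{3}\right) + 7}{2} = -3 + \frac{55 \left(- \frac{68}{3} + Y\right) + 7}{2} = -3 + \frac{\left(- \frac{3740}{3} + 55 Y\right) + 7}{2} = -3 + \frac{- \frac{3719}{3} + 55 Y}{2} = -3 + \left(- \frac{3719}{6} + \frac{55 Y}{2}\right) = - \frac{3737}{6} + \frac{55 Y}{2}$)
$\frac{1}{H{\left(\left(-2 + 4\right) 5 \right)} - 82785} = \frac{1}{\left(- \frac{3737}{6} + \frac{55 \left(-2 + 4\right) 5}{2}\right) - 82785} = \frac{1}{\left(- \frac{3737}{6} + \frac{55 \cdot 2 \cdot 5}{2}\right) - 82785} = \frac{1}{\left(- \frac{3737}{6} + \frac{55}{2} \cdot 10\right) - 82785} = \frac{1}{\left(- \frac{3737}{6} + 275\right) - 82785} = \frac{1}{- \frac{2087}{6} - 82785} = \frac{1}{- \frac{498797}{6}} = - \frac{6}{498797}$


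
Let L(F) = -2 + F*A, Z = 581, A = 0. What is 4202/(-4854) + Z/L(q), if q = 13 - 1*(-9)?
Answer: -1414289/4854 ≈ -291.37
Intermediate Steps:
q = 22 (q = 13 + 9 = 22)
L(F) = -2 (L(F) = -2 + F*0 = -2 + 0 = -2)
4202/(-4854) + Z/L(q) = 4202/(-4854) + 581/(-2) = 4202*(-1/4854) + 581*(-1/2) = -2101/2427 - 581/2 = -1414289/4854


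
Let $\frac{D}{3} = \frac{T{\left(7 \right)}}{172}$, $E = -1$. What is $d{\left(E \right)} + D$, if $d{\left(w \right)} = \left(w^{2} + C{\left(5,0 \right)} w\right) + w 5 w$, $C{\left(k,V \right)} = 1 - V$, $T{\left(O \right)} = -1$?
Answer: $\frac{857}{172} \approx 4.9826$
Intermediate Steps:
$d{\left(w \right)} = w + 6 w^{2}$ ($d{\left(w \right)} = \left(w^{2} + \left(1 - 0\right) w\right) + w 5 w = \left(w^{2} + \left(1 + 0\right) w\right) + 5 w^{2} = \left(w^{2} + 1 w\right) + 5 w^{2} = \left(w^{2} + w\right) + 5 w^{2} = \left(w + w^{2}\right) + 5 w^{2} = w + 6 w^{2}$)
$D = - \frac{3}{172}$ ($D = 3 \left(- \frac{1}{172}\right) = - \frac{3}{172} \approx -0.017442$)
$d{\left(E \right)} + D = - (1 + 6 \left(-1\right)) - \frac{3}{172} = - (1 - 6) - \frac{3}{172} = \left(-1\right) \left(-5\right) - \frac{3}{172} = 5 - \frac{3}{172} = \frac{857}{172}$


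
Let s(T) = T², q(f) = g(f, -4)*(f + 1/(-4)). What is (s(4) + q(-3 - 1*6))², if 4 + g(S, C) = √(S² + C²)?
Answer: 177737/16 - 1961*√97/2 ≈ 1451.8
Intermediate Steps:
g(S, C) = -4 + √(C² + S²) (g(S, C) = -4 + √(S² + C²) = -4 + √(C² + S²))
q(f) = (-4 + √(16 + f²))*(-¼ + f) (q(f) = (-4 + √((-4)² + f²))*(f + 1/(-4)) = (-4 + √(16 + f²))*(f - ¼) = (-4 + √(16 + f²))*(-¼ + f))
(s(4) + q(-3 - 1*6))² = (4² + (-1 + 4*(-3 - 1*6))*(-4 + √(16 + (-3 - 1*6)²))/4)² = (16 + (-1 + 4*(-3 - 6))*(-4 + √(16 + (-3 - 6)²))/4)² = (16 + (-1 + 4*(-9))*(-4 + √(16 + (-9)²))/4)² = (16 + (-1 - 36)*(-4 + √(16 + 81))/4)² = (16 + (¼)*(-37)*(-4 + √97))² = (16 + (37 - 37*√97/4))² = (53 - 37*√97/4)²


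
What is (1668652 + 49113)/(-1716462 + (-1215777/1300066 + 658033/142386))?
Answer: -79494384033090285/79433913466335914 ≈ -1.0008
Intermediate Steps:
(1668652 + 49113)/(-1716462 + (-1215777/1300066 + 658033/142386)) = 1717765/(-1716462 + (-1215777*1/1300066 + 658033*(1/142386))) = 1717765/(-1716462 + (-1215777/1300066 + 658033/142386)) = 1717765/(-1716462 + 170594176564/46277799369) = 1717765/(-79433913466335914/46277799369) = 1717765*(-46277799369/79433913466335914) = -79494384033090285/79433913466335914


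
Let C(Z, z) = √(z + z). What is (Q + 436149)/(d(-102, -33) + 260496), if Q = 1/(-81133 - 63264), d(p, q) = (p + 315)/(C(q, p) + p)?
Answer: 19336670529404967776/11549002114702274365 + 8942962215584*I*√51/34647006344106823095 ≈ 1.6743 + 1.8433e-6*I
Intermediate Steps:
C(Z, z) = √2*√z (C(Z, z) = √(2*z) = √2*√z)
d(p, q) = (315 + p)/(p + √2*√p) (d(p, q) = (p + 315)/(√2*√p + p) = (315 + p)/(p + √2*√p))
Q = -1/144397 (Q = 1/(-144397) = -1/144397 ≈ -6.9254e-6)
(Q + 436149)/(d(-102, -33) + 260496) = (-1/144397 + 436149)/((315 - 102)/(-102 + √2*√(-102)) + 260496) = 62978607152/(144397*(213/(-102 + √2*(I*√102)) + 260496)) = 62978607152/(144397*(213/(-102 + 2*I*√51) + 260496)) = 62978607152/(144397*(260496 + 213/(-102 + 2*I*√51)))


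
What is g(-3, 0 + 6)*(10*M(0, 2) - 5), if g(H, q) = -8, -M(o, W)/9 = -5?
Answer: -3560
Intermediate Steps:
M(o, W) = 45 (M(o, W) = -9*(-5) = 45)
g(-3, 0 + 6)*(10*M(0, 2) - 5) = -8*(10*45 - 5) = -8*(450 - 5) = -8*445 = -3560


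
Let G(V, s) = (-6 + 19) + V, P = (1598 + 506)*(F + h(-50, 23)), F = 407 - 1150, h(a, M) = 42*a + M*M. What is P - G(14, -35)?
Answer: -4868683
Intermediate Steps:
h(a, M) = M² + 42*a (h(a, M) = 42*a + M² = M² + 42*a)
F = -743
P = -4868656 (P = (1598 + 506)*(-743 + (23² + 42*(-50))) = 2104*(-743 + (529 - 2100)) = 2104*(-743 - 1571) = 2104*(-2314) = -4868656)
G(V, s) = 13 + V
P - G(14, -35) = -4868656 - (13 + 14) = -4868656 - 1*27 = -4868656 - 27 = -4868683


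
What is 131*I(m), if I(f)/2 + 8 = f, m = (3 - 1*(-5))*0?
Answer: -2096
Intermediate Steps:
m = 0 (m = (3 + 5)*0 = 8*0 = 0)
I(f) = -16 + 2*f
131*I(m) = 131*(-16 + 2*0) = 131*(-16 + 0) = 131*(-16) = -2096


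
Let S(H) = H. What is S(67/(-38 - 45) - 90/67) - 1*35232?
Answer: -195937111/5561 ≈ -35234.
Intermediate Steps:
S(67/(-38 - 45) - 90/67) - 1*35232 = (67/(-38 - 45) - 90/67) - 1*35232 = (67/(-83) - 90*1/67) - 35232 = (67*(-1/83) - 90/67) - 35232 = (-67/83 - 90/67) - 35232 = -11959/5561 - 35232 = -195937111/5561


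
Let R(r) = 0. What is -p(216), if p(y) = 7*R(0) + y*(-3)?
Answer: 648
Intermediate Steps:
p(y) = -3*y (p(y) = 7*0 + y*(-3) = 0 - 3*y = -3*y)
-p(216) = -(-3)*216 = -1*(-648) = 648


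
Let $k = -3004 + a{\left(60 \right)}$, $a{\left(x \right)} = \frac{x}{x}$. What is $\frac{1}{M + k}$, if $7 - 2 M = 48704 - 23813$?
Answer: $- \frac{1}{15445} \approx -6.4746 \cdot 10^{-5}$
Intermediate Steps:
$a{\left(x \right)} = 1$
$k = -3003$ ($k = -3004 + 1 = -3003$)
$M = -12442$ ($M = \frac{7}{2} - \frac{48704 - 23813}{2} = \frac{7}{2} - \frac{24891}{2} = -12442$)
$\frac{1}{M + k} = \frac{1}{-12442 - 3003} = \frac{1}{-15445} = - \frac{1}{15445}$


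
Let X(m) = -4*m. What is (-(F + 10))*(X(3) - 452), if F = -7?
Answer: 1392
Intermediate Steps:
(-(F + 10))*(X(3) - 452) = (-(-7 + 10))*(-4*3 - 452) = (-1*3)*(-12 - 452) = -3*(-464) = 1392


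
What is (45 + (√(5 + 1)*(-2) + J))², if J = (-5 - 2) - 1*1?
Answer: 1393 - 148*√6 ≈ 1030.5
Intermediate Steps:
J = -8 (J = -7 - 1 = -8)
(45 + (√(5 + 1)*(-2) + J))² = (45 + (√(5 + 1)*(-2) - 8))² = (45 + (√6*(-2) - 8))² = (45 + (-2*√6 - 8))² = (45 + (-8 - 2*√6))² = (37 - 2*√6)²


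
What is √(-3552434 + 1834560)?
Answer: I*√1717874 ≈ 1310.7*I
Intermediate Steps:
√(-3552434 + 1834560) = √(-1717874) = I*√1717874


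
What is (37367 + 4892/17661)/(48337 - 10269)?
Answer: 659943479/672318948 ≈ 0.98159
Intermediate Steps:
(37367 + 4892/17661)/(48337 - 10269) = (37367 + 4892*(1/17661))/38068 = (37367 + 4892/17661)*(1/38068) = (659943479/17661)*(1/38068) = 659943479/672318948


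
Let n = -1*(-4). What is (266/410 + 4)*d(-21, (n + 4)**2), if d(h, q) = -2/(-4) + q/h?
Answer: -101971/8610 ≈ -11.843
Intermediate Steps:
n = 4
d(h, q) = 1/2 + q/h (d(h, q) = -2*(-1/4) + q/h = 1/2 + q/h)
(266/410 + 4)*d(-21, (n + 4)**2) = (266/410 + 4)*(((4 + 4)**2 + (1/2)*(-21))/(-21)) = (266*(1/410) + 4)*(-(8**2 - 21/2)/21) = (133/205 + 4)*(-(64 - 21/2)/21) = 953*(-1/21*107/2)/205 = (953/205)*(-107/42) = -101971/8610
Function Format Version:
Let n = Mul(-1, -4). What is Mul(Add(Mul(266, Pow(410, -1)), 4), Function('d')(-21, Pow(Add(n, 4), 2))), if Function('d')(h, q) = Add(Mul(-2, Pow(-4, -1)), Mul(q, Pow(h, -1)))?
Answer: Rational(-101971, 8610) ≈ -11.843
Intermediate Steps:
n = 4
Function('d')(h, q) = Add(Rational(1, 2), Mul(q, Pow(h, -1))) (Function('d')(h, q) = Add(Mul(-2, Rational(-1, 4)), Mul(q, Pow(h, -1))) = Add(Rational(1, 2), Mul(q, Pow(h, -1))))
Mul(Add(Mul(266, Pow(410, -1)), 4), Function('d')(-21, Pow(Add(n, 4), 2))) = Mul(Add(Mul(266, Pow(410, -1)), 4), Mul(Pow(-21, -1), Add(Pow(Add(4, 4), 2), Mul(Rational(1, 2), -21)))) = Mul(Add(Mul(266, Rational(1, 410)), 4), Mul(Rational(-1, 21), Add(Pow(8, 2), Rational(-21, 2)))) = Mul(Add(Rational(133, 205), 4), Mul(Rational(-1, 21), Add(64, Rational(-21, 2)))) = Mul(Rational(953, 205), Mul(Rational(-1, 21), Rational(107, 2))) = Mul(Rational(953, 205), Rational(-107, 42)) = Rational(-101971, 8610)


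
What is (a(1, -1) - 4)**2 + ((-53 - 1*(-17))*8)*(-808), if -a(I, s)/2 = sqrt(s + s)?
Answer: 232712 + 16*I*sqrt(2) ≈ 2.3271e+5 + 22.627*I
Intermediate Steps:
a(I, s) = -2*sqrt(2)*sqrt(s) (a(I, s) = -2*sqrt(s + s) = -2*sqrt(2)*sqrt(s))
(a(1, -1) - 4)**2 + ((-53 - 1*(-17))*8)*(-808) = (-2*sqrt(2)*sqrt(-1) - 4)**2 + ((-53 - 1*(-17))*8)*(-808) = (-2*sqrt(2)*I - 4)**2 + ((-53 + 17)*8)*(-808) = (-2*I*sqrt(2) - 4)**2 - 36*8*(-808) = (-4 - 2*I*sqrt(2))**2 - 288*(-808) = (-4 - 2*I*sqrt(2))**2 + 232704 = 232704 + (-4 - 2*I*sqrt(2))**2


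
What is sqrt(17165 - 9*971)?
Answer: sqrt(8426) ≈ 91.793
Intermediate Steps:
sqrt(17165 - 9*971) = sqrt(17165 - 8739) = sqrt(8426)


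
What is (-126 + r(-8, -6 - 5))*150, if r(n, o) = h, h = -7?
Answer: -19950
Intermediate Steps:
r(n, o) = -7
(-126 + r(-8, -6 - 5))*150 = (-126 - 7)*150 = -133*150 = -19950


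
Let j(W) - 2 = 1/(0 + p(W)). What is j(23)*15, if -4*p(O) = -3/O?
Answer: 490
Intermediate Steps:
p(O) = 3/(4*O) (p(O) = -(-3)/(4*O) = 3/(4*O))
j(W) = 2 + 4*W/3 (j(W) = 2 + 1/(0 + 3/(4*W)) = 2 + 1/(3/(4*W)) = 2 + 4*W/3)
j(23)*15 = (2 + (4/3)*23)*15 = (2 + 92/3)*15 = (98/3)*15 = 490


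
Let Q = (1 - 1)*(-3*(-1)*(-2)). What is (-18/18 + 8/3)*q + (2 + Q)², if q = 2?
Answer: 22/3 ≈ 7.3333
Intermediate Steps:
Q = 0 (Q = 0*(3*(-2)) = 0*(-6) = 0)
(-18/18 + 8/3)*q + (2 + Q)² = (-18/18 + 8/3)*2 + (2 + 0)² = (-18*1/18 + 8*(⅓))*2 + 2² = (-1 + 8/3)*2 + 4 = (5/3)*2 + 4 = 10/3 + 4 = 22/3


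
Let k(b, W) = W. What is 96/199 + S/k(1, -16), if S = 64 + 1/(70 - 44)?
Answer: -291399/82784 ≈ -3.5200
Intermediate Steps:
S = 1665/26 (S = 64 + 1/26 = 1665/26 ≈ 64.038)
96/199 + S/k(1, -16) = 96/199 + (1665/26)/(-16) = 96*(1/199) + (1665/26)*(-1/16) = 96/199 - 1665/416 = -291399/82784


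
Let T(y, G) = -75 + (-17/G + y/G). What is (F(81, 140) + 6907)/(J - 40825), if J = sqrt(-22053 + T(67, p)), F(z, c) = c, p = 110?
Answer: -351625725/2037081142 - 783*I*sqrt(2677433)/2037081142 ≈ -0.17261 - 0.00062895*I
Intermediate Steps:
T(y, G) = -75 - 17/G + y/G
J = I*sqrt(2677433)/11 (J = sqrt(-22053 + (-17 + 67 - 75*110)/110) = sqrt(-22053 + (-17 + 67 - 8250)/110) = sqrt(-22053 + (1/110)*(-8200)) = sqrt(-22053 - 820/11) = sqrt(-243403/11) = I*sqrt(2677433)/11 ≈ 148.75*I)
(F(81, 140) + 6907)/(J - 40825) = (140 + 6907)/(I*sqrt(2677433)/11 - 40825) = 7047/(-40825 + I*sqrt(2677433)/11)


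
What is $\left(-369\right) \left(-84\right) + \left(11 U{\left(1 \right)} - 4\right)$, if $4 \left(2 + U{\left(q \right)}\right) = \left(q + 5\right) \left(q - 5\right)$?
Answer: $30904$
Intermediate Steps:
$U{\left(q \right)} = -2 + \frac{\left(-5 + q\right) \left(5 + q\right)}{4}$ ($U{\left(q \right)} = -2 + \frac{\left(q + 5\right) \left(q - 5\right)}{4} = -2 + \frac{\left(5 + q\right) \left(-5 + q\right)}{4} = -2 + \frac{\left(-5 + q\right) \left(5 + q\right)}{4}$)
$\left(-369\right) \left(-84\right) + \left(11 U{\left(1 \right)} - 4\right) = \left(-369\right) \left(-84\right) + \left(11 \left(- \frac{33}{4} + \frac{1^{2}}{4}\right) - 4\right) = 30996 + \left(11 \left(- \frac{33}{4} + \frac{1}{4} \cdot 1\right) - 4\right) = 30996 + \left(11 \left(- \frac{33}{4} + \frac{1}{4}\right) - 4\right) = 30996 + \left(11 \left(-8\right) - 4\right) = 30996 - 92 = 30904$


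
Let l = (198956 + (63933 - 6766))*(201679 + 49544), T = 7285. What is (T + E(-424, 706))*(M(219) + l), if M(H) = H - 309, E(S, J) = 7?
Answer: 469196362967988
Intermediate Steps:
l = 64343988429 (l = (198956 + 57167)*251223 = 256123*251223 = 64343988429)
M(H) = -309 + H
(T + E(-424, 706))*(M(219) + l) = (7285 + 7)*((-309 + 219) + 64343988429) = 7292*(-90 + 64343988429) = 7292*64343988339 = 469196362967988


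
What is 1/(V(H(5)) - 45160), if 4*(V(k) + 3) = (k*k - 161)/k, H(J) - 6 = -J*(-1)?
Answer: -11/496803 ≈ -2.2142e-5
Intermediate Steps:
H(J) = 6 + J (H(J) = 6 - J*(-1) = 6 - (-1)*J = 6 + J)
V(k) = -3 + (-161 + k²)/(4*k) (V(k) = -3 + ((k*k - 161)/k)/4 = -3 + ((k² - 161)/k)/4 = -3 + ((-161 + k²)/k)/4 = -3 + (-161 + k²)/(4*k))
1/(V(H(5)) - 45160) = 1/((-161 + (6 + 5)*(-12 + (6 + 5)))/(4*(6 + 5)) - 45160) = 1/((¼)*(-161 + 11*(-12 + 11))/11 - 45160) = 1/((¼)*(1/11)*(-161 + 11*(-1)) - 45160) = 1/((¼)*(1/11)*(-161 - 11) - 45160) = 1/((¼)*(1/11)*(-172) - 45160) = 1/(-43/11 - 45160) = 1/(-496803/11) = -11/496803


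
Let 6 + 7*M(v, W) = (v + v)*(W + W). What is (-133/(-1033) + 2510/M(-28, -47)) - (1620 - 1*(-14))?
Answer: -4428122376/2715757 ≈ -1630.5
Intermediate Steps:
M(v, W) = -6/7 + 4*W*v/7 (M(v, W) = -6/7 + ((v + v)*(W + W))/7 = -6/7 + ((2*v)*(2*W))/7 = -6/7 + (4*W*v)/7 = -6/7 + 4*W*v/7)
(-133/(-1033) + 2510/M(-28, -47)) - (1620 - 1*(-14)) = (-133/(-1033) + 2510/(-6/7 + (4/7)*(-47)*(-28))) - (1620 - 1*(-14)) = (-133*(-1/1033) + 2510/(-6/7 + 752)) - (1620 + 14) = (133/1033 + 2510/(5258/7)) - 1*1634 = (133/1033 + 2510*(7/5258)) - 1634 = (133/1033 + 8785/2629) - 1634 = 9424562/2715757 - 1634 = -4428122376/2715757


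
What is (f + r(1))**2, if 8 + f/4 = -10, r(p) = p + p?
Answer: 4900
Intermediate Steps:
r(p) = 2*p
f = -72 (f = -32 + 4*(-10) = -32 - 40 = -72)
(f + r(1))**2 = (-72 + 2*1)**2 = (-72 + 2)**2 = (-70)**2 = 4900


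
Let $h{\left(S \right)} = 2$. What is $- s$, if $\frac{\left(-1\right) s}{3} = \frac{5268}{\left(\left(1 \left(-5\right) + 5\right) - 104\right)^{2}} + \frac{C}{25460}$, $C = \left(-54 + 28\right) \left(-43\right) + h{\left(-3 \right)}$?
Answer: $\frac{5483895}{3442192} \approx 1.5931$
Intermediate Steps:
$C = 1120$ ($C = \left(-54 + 28\right) \left(-43\right) + 2 = \left(-26\right) \left(-43\right) + 2 = 1118 + 2 = 1120$)
$s = - \frac{5483895}{3442192}$ ($s = - 3 \left(\frac{5268}{\left(\left(1 \left(-5\right) + 5\right) - 104\right)^{2}} + \frac{1120}{25460}\right) = - 3 \left(\frac{5268}{\left(\left(-5 + 5\right) - 104\right)^{2}} + 1120 \cdot \frac{1}{25460}\right) = - 3 \left(\frac{5268}{\left(0 - 104\right)^{2}} + \frac{56}{1273}\right) = - 3 \left(\frac{5268}{\left(-104\right)^{2}} + \frac{56}{1273}\right) = - 3 \left(\frac{5268}{10816} + \frac{56}{1273}\right) = - 3 \left(5268 \cdot \frac{1}{10816} + \frac{56}{1273}\right) = - 3 \left(\frac{1317}{2704} + \frac{56}{1273}\right) = \left(-3\right) \frac{1827965}{3442192} = - \frac{5483895}{3442192} \approx -1.5931$)
$- s = \left(-1\right) \left(- \frac{5483895}{3442192}\right) = \frac{5483895}{3442192}$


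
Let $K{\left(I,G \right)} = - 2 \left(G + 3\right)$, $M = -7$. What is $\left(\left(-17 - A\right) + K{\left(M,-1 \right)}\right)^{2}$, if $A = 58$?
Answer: $6241$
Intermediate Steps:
$K{\left(I,G \right)} = -6 - 2 G$ ($K{\left(I,G \right)} = - 2 \left(3 + G\right) = -6 - 2 G$)
$\left(\left(-17 - A\right) + K{\left(M,-1 \right)}\right)^{2} = \left(\left(-17 - 58\right) - 4\right)^{2} = \left(\left(-17 - 58\right) + \left(-6 + 2\right)\right)^{2} = \left(-75 - 4\right)^{2} = \left(-79\right)^{2} = 6241$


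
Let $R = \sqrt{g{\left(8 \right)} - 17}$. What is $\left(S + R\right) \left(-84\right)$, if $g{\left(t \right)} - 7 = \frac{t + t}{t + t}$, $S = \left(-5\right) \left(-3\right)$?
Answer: $-1260 - 252 i \approx -1260.0 - 252.0 i$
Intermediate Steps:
$S = 15$
$g{\left(t \right)} = 8$ ($g{\left(t \right)} = 7 + \frac{t + t}{t + t} = 7 + \frac{2 t}{2 t} = 7 + 2 t \frac{1}{2 t} = 7 + 1 = 8$)
$R = 3 i$ ($R = \sqrt{8 - 17} = \sqrt{-9} = 3 i \approx 3.0 i$)
$\left(S + R\right) \left(-84\right) = \left(15 + 3 i\right) \left(-84\right) = -1260 - 252 i$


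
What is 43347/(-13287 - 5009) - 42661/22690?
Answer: -882034543/207568120 ≈ -4.2494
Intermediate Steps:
43347/(-13287 - 5009) - 42661/22690 = 43347/(-18296) - 42661*1/22690 = 43347*(-1/18296) - 42661/22690 = -43347/18296 - 42661/22690 = -882034543/207568120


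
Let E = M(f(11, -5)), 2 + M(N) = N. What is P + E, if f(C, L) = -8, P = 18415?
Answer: 18405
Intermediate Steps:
M(N) = -2 + N
E = -10 (E = -2 - 8 = -10)
P + E = 18415 - 10 = 18405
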